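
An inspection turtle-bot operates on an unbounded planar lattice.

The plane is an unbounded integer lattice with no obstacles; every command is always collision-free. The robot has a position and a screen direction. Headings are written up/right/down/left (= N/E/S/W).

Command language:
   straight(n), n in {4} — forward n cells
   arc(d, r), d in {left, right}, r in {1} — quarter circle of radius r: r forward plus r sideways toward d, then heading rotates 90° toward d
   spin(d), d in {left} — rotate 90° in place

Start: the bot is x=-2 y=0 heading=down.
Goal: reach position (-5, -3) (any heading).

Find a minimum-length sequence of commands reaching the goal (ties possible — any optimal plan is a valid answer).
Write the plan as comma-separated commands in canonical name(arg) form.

arc(right, 1), arc(left, 1), arc(right, 1)

begin: x=-2 y=0 heading=down
step 1 (arc(right, 1)): x=-3 y=-1 heading=left
step 2 (arc(left, 1)): x=-4 y=-2 heading=down
step 3 (arc(right, 1)): x=-5 y=-3 heading=left
shorter routes all fall short; 3 is best.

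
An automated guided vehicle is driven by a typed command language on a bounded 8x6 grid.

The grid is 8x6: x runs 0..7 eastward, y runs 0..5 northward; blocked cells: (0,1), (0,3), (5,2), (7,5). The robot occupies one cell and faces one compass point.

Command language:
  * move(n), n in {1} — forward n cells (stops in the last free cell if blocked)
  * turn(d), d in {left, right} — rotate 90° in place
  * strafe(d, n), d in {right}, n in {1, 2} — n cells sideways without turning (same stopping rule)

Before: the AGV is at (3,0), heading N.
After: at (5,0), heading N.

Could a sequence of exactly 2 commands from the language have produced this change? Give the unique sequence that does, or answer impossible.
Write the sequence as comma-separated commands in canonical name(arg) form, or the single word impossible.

strafe(right, 1), strafe(right, 1)

key: still facing N at the end — nothing in the sequence rotates
begin: at (3,0), heading N
1. strafe(right, 1) → at (4,0), heading N
2. strafe(right, 1) → at (5,0), heading N
all 25 alternatives checked — unique.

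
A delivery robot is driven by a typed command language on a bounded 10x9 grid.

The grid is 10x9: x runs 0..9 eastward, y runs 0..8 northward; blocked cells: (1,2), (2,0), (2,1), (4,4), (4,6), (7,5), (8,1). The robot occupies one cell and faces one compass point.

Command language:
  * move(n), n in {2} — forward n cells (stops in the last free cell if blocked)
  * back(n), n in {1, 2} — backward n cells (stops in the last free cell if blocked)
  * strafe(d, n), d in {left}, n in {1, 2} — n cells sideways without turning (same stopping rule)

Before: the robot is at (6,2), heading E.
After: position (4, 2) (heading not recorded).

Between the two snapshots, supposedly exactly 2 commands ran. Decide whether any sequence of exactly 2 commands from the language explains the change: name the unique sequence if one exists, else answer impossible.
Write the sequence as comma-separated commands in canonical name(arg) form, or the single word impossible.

initial: at (6,2), heading E
1. back(1) → at (5,2), heading E
2. back(1) → at (4,2), heading E
all 25 alternatives checked — unique.

back(1), back(1)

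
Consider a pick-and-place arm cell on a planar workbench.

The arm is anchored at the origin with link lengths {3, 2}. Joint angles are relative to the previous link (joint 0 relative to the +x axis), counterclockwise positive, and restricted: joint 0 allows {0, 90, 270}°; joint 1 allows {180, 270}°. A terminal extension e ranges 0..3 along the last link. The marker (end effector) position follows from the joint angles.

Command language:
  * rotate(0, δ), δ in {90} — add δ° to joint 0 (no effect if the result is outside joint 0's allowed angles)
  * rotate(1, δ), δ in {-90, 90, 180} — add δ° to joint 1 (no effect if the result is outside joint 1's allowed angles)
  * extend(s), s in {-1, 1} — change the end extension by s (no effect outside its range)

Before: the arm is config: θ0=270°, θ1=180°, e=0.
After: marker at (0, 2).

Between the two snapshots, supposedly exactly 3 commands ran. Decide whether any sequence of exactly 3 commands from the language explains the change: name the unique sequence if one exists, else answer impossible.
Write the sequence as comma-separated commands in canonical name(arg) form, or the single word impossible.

initial: config: θ0=270°, θ1=180°, e=0
[1] after extend(1): config: θ0=270°, θ1=180°, e=1
[2] after extend(1): config: θ0=270°, θ1=180°, e=2
[3] after extend(1): config: θ0=270°, θ1=180°, e=3
uniquely the one of 216 3-step routes that fits.

extend(1), extend(1), extend(1)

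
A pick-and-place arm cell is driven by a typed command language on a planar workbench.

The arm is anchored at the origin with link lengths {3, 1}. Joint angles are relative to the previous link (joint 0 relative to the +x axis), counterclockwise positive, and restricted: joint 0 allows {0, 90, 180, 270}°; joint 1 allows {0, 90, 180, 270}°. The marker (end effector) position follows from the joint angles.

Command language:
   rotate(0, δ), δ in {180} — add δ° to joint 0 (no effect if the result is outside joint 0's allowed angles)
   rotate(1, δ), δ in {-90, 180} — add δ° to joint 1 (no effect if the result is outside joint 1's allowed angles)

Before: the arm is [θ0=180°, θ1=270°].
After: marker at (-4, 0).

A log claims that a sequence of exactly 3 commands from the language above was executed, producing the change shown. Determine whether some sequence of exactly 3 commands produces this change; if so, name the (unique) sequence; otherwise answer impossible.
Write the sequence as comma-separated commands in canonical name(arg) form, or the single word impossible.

start: [θ0=180°, θ1=270°]
1. rotate(1, -90) → [θ0=180°, θ1=180°]
2. rotate(1, -90) → [θ0=180°, θ1=90°]
3. rotate(1, -90) → [θ0=180°, θ1=0°]
no other 3-command option fits: unique.

rotate(1, -90), rotate(1, -90), rotate(1, -90)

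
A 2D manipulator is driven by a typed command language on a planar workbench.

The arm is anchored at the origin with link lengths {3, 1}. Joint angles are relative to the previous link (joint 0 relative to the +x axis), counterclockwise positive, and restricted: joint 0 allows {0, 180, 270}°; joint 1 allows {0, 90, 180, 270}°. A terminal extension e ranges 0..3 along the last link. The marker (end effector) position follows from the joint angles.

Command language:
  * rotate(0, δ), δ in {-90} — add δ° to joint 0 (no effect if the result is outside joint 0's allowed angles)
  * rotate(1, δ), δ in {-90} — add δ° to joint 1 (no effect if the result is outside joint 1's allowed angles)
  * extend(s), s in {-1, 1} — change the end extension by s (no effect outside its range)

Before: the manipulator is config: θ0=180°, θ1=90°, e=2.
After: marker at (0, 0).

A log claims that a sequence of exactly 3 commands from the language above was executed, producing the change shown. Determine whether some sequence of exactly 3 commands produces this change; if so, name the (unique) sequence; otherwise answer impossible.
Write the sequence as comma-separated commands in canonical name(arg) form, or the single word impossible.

start: config: θ0=180°, θ1=90°, e=2
step 1 (rotate(1, -90)): config: θ0=180°, θ1=0°, e=2
step 2 (rotate(1, -90)): config: θ0=180°, θ1=270°, e=2
step 3 (rotate(1, -90)): config: θ0=180°, θ1=180°, e=2
uniquely the one of 64 3-step routes that fits.

rotate(1, -90), rotate(1, -90), rotate(1, -90)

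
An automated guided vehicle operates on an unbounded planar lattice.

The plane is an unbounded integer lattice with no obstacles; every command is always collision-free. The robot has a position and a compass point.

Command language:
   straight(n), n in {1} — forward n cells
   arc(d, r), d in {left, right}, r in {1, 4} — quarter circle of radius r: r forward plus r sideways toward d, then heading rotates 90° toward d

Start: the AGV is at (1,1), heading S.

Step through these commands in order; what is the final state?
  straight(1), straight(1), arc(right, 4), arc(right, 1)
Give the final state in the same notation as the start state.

from: at (1,1), heading S
t=1 straight(1) ⇒ at (1,0), heading S
t=2 straight(1) ⇒ at (1,-1), heading S
t=3 arc(right, 4) ⇒ at (-3,-5), heading W
t=4 arc(right, 1) ⇒ at (-4,-4), heading N

at (-4,-4), heading N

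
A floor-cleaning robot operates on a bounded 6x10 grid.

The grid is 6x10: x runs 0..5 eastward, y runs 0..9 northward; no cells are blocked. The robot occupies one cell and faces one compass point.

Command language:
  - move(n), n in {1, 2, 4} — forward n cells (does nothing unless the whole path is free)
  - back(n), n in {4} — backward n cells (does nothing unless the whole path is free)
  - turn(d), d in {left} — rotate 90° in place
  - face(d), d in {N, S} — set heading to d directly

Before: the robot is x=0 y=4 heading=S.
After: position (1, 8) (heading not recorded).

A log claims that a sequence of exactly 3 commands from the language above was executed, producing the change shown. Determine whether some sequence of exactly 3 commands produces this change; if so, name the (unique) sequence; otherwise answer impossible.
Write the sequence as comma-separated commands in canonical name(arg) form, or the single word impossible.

back(4), turn(left), move(1)

key: order matters: swapping back(4) and move(1) lands elsewhere
from: x=0 y=4 heading=S
t=1 back(4) ⇒ x=0 y=8 heading=S
t=2 turn(left) ⇒ x=0 y=8 heading=E
t=3 move(1) ⇒ x=1 y=8 heading=E
no rival 3-sequence matches.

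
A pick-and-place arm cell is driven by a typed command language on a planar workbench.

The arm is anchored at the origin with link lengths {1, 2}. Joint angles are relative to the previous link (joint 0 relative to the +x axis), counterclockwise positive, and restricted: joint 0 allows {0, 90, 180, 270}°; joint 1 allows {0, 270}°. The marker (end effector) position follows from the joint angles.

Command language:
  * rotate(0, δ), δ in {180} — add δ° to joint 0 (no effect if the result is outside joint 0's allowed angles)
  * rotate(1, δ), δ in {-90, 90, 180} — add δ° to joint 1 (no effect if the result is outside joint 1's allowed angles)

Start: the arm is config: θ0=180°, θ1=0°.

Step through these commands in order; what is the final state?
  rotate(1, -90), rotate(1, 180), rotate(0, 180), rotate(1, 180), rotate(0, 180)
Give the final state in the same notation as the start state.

initial: config: θ0=180°, θ1=0°
1. rotate(1, -90) → config: θ0=180°, θ1=270°
2. rotate(1, 180) → config: θ0=180°, θ1=270°
3. rotate(0, 180) → config: θ0=0°, θ1=270°
4. rotate(1, 180) → config: θ0=0°, θ1=270°
5. rotate(0, 180) → config: θ0=180°, θ1=270°

config: θ0=180°, θ1=270°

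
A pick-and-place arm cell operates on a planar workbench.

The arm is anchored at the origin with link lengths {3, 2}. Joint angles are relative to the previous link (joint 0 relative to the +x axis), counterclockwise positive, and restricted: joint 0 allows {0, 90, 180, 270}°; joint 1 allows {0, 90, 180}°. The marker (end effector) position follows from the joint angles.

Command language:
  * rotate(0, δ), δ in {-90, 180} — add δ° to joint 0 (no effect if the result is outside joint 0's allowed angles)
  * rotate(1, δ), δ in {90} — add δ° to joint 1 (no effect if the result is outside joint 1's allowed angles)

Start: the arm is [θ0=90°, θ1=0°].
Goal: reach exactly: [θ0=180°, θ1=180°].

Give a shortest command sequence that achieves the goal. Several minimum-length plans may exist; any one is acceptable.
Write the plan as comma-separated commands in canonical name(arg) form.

start: [θ0=90°, θ1=0°]
t=1 rotate(1, 90) ⇒ [θ0=90°, θ1=90°]
t=2 rotate(1, 90) ⇒ [θ0=90°, θ1=180°]
t=3 rotate(0, -90) ⇒ [θ0=0°, θ1=180°]
t=4 rotate(0, 180) ⇒ [θ0=180°, θ1=180°]
minimal: 4 command(s), checked below 4.

rotate(1, 90), rotate(1, 90), rotate(0, -90), rotate(0, 180)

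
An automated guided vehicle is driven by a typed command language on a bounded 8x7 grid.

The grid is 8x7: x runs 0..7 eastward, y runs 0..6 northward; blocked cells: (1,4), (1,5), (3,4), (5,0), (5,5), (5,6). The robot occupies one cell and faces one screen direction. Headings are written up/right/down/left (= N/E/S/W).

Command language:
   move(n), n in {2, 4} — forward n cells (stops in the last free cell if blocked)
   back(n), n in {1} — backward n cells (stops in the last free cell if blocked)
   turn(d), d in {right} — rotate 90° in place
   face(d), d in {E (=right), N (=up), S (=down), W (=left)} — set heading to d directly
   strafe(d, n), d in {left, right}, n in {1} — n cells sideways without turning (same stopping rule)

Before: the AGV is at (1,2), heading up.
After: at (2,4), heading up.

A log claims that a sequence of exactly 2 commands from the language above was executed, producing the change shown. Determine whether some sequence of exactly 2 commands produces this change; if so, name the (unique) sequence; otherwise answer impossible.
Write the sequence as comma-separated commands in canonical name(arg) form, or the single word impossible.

key: running move(2) before strafe(right, 1) would end elsewhere — order is forced
from: at (1,2), heading up
1. strafe(right, 1) → at (2,2), heading up
2. move(2) → at (2,4), heading up
no rival 2-sequence matches.

strafe(right, 1), move(2)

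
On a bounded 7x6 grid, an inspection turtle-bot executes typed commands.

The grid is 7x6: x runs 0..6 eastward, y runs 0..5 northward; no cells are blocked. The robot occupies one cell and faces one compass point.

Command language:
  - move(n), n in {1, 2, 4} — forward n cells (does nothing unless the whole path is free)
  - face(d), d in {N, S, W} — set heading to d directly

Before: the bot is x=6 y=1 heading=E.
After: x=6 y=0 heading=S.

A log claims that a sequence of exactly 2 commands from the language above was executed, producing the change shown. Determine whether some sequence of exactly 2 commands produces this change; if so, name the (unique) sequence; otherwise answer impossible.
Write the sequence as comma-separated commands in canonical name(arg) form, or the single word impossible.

key: cell and facing (now S) both changed — the 2 commands mix motion and turning
begin: x=6 y=1 heading=E
[1] after face(S): x=6 y=1 heading=S
[2] after move(1): x=6 y=0 heading=S
no rival 2-sequence matches.

face(S), move(1)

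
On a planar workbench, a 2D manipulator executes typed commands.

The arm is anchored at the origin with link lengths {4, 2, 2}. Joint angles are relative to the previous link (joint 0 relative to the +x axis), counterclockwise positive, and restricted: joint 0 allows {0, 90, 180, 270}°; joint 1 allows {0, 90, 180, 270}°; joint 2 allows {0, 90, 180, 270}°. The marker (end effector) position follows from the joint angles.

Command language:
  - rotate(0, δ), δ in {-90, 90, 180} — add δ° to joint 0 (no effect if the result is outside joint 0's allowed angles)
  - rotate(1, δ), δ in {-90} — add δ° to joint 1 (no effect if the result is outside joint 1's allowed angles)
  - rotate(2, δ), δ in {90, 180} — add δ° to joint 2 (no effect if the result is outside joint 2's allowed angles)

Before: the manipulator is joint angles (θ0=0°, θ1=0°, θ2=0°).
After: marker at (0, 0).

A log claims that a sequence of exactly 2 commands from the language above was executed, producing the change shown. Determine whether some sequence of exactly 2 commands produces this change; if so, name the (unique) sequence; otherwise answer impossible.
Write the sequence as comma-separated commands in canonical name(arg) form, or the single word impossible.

rotate(1, -90), rotate(1, -90)

t0: joint angles (θ0=0°, θ1=0°, θ2=0°)
step 1 (rotate(1, -90)): joint angles (θ0=0°, θ1=270°, θ2=0°)
step 2 (rotate(1, -90)): joint angles (θ0=0°, θ1=180°, θ2=0°)
all 36 alternatives checked — unique.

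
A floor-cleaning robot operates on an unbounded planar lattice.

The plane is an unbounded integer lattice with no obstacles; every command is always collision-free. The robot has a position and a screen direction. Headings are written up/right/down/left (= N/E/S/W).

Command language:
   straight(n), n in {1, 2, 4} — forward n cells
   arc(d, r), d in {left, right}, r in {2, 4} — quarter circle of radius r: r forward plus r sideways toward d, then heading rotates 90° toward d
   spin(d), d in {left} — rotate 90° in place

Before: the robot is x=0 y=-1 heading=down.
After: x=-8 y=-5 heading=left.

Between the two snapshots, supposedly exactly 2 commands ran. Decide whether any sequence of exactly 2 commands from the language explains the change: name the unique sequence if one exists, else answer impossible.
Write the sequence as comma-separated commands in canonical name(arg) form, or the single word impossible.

key: cell and facing (now W) both changed — the 2 commands mix motion and turning
initial: x=0 y=-1 heading=down
[1] after arc(right, 4): x=-4 y=-5 heading=left
[2] after straight(4): x=-8 y=-5 heading=left
uniquely the one of 64 2-step routes that fits.

arc(right, 4), straight(4)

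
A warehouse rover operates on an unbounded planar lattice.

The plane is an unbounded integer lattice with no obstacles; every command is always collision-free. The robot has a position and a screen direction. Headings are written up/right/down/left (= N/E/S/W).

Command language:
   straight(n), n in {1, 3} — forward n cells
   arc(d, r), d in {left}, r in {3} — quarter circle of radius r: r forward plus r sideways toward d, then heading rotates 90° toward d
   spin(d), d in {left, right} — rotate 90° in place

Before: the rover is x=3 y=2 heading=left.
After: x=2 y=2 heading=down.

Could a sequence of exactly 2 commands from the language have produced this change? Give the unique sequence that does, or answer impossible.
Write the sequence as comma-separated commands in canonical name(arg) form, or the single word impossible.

key: order matters: swapping straight(1) and spin(left) lands elsewhere
from: x=3 y=2 heading=left
[1] after straight(1): x=2 y=2 heading=left
[2] after spin(left): x=2 y=2 heading=down
all 25 alternatives checked — unique.

straight(1), spin(left)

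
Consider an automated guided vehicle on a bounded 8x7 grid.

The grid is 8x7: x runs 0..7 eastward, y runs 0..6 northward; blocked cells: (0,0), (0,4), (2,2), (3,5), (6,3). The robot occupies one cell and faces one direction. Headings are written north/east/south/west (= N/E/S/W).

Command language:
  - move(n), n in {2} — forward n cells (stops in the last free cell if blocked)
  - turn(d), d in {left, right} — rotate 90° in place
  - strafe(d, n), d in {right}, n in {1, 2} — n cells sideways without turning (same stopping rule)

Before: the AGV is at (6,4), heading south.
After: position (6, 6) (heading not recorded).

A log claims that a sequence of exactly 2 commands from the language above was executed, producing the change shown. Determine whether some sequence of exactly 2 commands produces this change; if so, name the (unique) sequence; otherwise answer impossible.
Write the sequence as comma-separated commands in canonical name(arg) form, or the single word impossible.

key: running strafe(right, 2) before turn(right) would end elsewhere — order is forced
begin: at (6,4), heading south
step 1 (turn(right)): at (6,4), heading west
step 2 (strafe(right, 2)): at (6,6), heading west
no rival 2-sequence matches.

turn(right), strafe(right, 2)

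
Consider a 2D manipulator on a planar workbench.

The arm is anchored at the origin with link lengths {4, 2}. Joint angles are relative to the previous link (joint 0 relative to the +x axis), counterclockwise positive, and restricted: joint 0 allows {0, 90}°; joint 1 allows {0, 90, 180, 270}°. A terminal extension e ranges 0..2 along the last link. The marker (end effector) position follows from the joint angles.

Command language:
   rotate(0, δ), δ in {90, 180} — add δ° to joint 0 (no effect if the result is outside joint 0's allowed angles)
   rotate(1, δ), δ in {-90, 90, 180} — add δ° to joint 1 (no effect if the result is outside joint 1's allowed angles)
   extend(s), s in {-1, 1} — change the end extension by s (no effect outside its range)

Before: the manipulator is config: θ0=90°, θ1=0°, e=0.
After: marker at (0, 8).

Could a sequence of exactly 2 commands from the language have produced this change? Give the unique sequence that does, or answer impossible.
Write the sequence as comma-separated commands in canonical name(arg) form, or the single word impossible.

extend(1), extend(1)

begin: config: θ0=90°, θ1=0°, e=0
[1] after extend(1): config: θ0=90°, θ1=0°, e=1
[2] after extend(1): config: θ0=90°, θ1=0°, e=2
uniquely the one of 49 2-step routes that fits.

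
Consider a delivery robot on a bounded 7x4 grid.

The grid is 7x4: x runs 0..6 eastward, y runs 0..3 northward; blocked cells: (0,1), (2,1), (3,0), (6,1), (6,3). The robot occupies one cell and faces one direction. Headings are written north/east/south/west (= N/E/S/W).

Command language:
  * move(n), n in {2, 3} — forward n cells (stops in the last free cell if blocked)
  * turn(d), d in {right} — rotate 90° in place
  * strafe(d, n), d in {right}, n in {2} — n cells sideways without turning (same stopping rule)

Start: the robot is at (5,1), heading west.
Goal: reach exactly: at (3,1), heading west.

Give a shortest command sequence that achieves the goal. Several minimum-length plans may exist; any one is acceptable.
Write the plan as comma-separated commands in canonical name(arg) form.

begin: at (5,1), heading west
1. move(3) → at (3,1), heading west
nothing shorter than 1 reaches the goal.

move(3)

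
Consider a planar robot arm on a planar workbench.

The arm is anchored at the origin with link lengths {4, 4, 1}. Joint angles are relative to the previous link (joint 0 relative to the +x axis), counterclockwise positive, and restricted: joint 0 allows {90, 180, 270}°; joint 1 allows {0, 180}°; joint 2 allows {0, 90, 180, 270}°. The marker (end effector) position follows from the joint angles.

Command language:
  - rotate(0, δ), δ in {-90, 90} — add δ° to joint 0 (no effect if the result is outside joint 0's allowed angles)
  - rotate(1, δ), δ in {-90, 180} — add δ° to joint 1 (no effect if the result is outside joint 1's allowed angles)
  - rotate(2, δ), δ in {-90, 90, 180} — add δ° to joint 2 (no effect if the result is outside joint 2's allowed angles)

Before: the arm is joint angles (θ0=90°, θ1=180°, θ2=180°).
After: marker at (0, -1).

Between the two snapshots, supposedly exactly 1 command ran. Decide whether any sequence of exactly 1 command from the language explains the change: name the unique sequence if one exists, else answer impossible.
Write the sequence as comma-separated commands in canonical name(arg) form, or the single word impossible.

from: joint angles (θ0=90°, θ1=180°, θ2=180°)
1. rotate(2, 180) → joint angles (θ0=90°, θ1=180°, θ2=0°)
all 7 alternatives checked — unique.

rotate(2, 180)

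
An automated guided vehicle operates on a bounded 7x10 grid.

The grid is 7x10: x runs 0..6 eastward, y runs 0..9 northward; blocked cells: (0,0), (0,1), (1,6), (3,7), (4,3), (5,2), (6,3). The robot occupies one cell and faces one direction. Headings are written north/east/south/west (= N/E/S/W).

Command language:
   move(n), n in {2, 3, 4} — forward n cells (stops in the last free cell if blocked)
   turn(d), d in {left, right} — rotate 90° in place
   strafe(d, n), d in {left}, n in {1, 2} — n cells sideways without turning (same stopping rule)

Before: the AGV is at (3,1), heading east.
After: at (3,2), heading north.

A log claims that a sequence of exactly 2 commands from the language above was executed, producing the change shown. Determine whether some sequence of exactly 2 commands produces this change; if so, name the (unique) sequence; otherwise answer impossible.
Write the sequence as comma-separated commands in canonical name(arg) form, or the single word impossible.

strafe(left, 1), turn(left)

key: position moved to (3,2) AND the heading swung to N — translation plus rotation needed
initial: at (3,1), heading east
1. strafe(left, 1) → at (3,2), heading east
2. turn(left) → at (3,2), heading north
uniquely the one of 49 2-step routes that fits.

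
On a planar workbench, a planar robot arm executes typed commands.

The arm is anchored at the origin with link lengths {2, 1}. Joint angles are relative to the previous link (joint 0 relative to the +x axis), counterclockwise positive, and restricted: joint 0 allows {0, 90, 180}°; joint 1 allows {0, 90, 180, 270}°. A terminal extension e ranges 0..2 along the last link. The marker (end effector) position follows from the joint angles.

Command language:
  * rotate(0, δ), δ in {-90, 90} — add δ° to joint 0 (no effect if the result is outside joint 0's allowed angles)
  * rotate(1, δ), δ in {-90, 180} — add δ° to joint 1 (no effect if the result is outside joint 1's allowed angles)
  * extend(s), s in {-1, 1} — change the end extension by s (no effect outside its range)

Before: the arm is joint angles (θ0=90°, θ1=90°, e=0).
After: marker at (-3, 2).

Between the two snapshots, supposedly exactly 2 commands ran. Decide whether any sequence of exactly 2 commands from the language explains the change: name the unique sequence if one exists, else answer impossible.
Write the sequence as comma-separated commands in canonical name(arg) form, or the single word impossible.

extend(1), extend(1)

begin: joint angles (θ0=90°, θ1=90°, e=0)
1. extend(1) → joint angles (θ0=90°, θ1=90°, e=1)
2. extend(1) → joint angles (θ0=90°, θ1=90°, e=2)
uniquely the one of 36 2-step routes that fits.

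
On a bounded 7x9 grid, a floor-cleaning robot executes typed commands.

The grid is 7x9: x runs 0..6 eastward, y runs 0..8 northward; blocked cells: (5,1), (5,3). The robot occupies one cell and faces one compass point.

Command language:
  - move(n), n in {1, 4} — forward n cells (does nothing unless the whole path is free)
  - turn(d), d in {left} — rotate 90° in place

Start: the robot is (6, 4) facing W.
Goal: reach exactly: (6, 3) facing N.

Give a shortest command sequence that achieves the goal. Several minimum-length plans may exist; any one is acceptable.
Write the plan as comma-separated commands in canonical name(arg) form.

begin: (6, 4) facing W
t=1 turn(left) ⇒ (6, 4) facing S
t=2 move(1) ⇒ (6, 3) facing S
t=3 turn(left) ⇒ (6, 3) facing E
t=4 turn(left) ⇒ (6, 3) facing N
no 3-step plan works, so 4 is optimal.

turn(left), move(1), turn(left), turn(left)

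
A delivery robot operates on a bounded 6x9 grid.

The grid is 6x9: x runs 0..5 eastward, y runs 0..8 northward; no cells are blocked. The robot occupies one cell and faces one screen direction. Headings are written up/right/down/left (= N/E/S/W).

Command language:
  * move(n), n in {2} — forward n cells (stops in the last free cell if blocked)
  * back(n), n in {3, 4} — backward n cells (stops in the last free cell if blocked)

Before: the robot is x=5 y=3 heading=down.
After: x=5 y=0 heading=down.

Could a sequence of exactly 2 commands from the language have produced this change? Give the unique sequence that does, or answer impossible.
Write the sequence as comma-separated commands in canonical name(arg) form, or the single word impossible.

key: still facing S at the end — nothing in the sequence rotates
t0: x=5 y=3 heading=down
step 1 (move(2)): x=5 y=1 heading=down
step 2 (move(2)): x=5 y=0 heading=down
no rival 2-sequence matches.

move(2), move(2)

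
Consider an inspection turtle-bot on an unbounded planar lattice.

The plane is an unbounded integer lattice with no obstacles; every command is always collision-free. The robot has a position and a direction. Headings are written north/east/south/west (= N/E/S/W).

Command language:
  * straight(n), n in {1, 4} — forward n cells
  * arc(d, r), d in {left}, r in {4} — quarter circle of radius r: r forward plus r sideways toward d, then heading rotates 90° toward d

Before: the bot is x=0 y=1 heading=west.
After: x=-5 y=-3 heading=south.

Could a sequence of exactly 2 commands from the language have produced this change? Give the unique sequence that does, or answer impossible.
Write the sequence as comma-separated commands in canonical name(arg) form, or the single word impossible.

key: running arc(left, 4) before straight(1) would end elsewhere — order is forced
begin: x=0 y=1 heading=west
[1] after straight(1): x=-1 y=1 heading=west
[2] after arc(left, 4): x=-5 y=-3 heading=south
all 9 alternatives checked — unique.

straight(1), arc(left, 4)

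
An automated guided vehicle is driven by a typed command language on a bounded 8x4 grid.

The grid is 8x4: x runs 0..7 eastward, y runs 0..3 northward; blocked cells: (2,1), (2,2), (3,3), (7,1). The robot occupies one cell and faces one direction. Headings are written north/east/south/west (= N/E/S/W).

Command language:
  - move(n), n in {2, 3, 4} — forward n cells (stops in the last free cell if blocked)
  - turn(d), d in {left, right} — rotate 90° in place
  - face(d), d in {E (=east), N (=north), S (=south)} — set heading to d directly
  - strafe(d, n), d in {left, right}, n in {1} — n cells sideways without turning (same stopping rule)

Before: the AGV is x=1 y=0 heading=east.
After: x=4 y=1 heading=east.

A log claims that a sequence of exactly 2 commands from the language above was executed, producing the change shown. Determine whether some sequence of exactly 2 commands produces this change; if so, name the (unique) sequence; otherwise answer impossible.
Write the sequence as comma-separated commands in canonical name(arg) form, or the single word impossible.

key: order matters: swapping move(3) and strafe(left, 1) lands elsewhere
begin: x=1 y=0 heading=east
[1] after move(3): x=4 y=0 heading=east
[2] after strafe(left, 1): x=4 y=1 heading=east
no rival 2-sequence matches.

move(3), strafe(left, 1)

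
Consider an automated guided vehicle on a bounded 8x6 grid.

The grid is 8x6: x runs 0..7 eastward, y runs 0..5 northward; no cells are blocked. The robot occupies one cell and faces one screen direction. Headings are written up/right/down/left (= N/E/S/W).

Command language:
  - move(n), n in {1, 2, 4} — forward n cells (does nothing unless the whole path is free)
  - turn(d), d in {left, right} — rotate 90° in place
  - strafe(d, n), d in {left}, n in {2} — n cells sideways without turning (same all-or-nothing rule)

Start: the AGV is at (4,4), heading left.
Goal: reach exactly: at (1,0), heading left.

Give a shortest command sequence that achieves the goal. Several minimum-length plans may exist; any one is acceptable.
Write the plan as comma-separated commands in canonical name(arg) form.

strafe(left, 2), strafe(left, 2), move(1), move(2)

begin: at (4,4), heading left
step 1 (strafe(left, 2)): at (4,2), heading left
step 2 (strafe(left, 2)): at (4,0), heading left
step 3 (move(1)): at (3,0), heading left
step 4 (move(2)): at (1,0), heading left
no 3-step plan works, so 4 is optimal.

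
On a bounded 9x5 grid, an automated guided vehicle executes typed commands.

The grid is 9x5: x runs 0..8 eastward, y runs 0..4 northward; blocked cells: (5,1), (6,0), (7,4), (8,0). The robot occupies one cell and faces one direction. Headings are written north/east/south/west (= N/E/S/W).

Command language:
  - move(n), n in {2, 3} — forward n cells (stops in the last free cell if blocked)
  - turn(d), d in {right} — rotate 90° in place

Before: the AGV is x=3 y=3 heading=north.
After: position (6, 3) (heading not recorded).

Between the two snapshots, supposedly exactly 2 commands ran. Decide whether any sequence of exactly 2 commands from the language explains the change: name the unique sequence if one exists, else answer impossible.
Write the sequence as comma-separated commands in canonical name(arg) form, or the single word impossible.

key: order matters: swapping turn(right) and move(3) lands elsewhere
begin: x=3 y=3 heading=north
t=1 turn(right) ⇒ x=3 y=3 heading=east
t=2 move(3) ⇒ x=6 y=3 heading=east
no rival 2-sequence matches.

turn(right), move(3)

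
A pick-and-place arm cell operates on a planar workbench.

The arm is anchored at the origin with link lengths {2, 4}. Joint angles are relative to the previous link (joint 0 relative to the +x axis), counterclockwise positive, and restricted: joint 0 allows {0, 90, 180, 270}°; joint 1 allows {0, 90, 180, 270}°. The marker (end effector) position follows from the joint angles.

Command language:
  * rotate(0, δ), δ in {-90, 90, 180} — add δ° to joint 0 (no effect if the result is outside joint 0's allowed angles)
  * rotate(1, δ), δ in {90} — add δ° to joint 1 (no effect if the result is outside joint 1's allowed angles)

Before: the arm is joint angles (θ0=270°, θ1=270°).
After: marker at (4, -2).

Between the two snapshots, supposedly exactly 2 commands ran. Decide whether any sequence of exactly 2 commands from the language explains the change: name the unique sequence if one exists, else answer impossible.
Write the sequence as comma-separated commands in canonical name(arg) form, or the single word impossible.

rotate(1, 90), rotate(1, 90)

initial: joint angles (θ0=270°, θ1=270°)
1. rotate(1, 90) → joint angles (θ0=270°, θ1=0°)
2. rotate(1, 90) → joint angles (θ0=270°, θ1=90°)
uniquely the one of 16 2-step routes that fits.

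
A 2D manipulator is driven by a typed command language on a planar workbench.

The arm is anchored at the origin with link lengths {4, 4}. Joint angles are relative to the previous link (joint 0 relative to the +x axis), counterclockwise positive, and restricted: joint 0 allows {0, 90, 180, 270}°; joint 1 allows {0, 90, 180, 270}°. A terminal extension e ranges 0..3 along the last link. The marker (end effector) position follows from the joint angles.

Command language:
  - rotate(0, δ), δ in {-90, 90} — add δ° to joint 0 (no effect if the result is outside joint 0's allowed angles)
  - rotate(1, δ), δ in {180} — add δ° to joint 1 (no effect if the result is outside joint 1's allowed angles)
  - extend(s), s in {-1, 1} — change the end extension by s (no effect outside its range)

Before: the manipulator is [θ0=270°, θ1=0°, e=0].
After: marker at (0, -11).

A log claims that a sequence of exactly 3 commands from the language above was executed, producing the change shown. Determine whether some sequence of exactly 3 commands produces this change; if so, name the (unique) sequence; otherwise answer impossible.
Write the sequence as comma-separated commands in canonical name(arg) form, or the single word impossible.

begin: [θ0=270°, θ1=0°, e=0]
1. extend(1) → [θ0=270°, θ1=0°, e=1]
2. extend(1) → [θ0=270°, θ1=0°, e=2]
3. extend(1) → [θ0=270°, θ1=0°, e=3]
no other 3-command option fits: unique.

extend(1), extend(1), extend(1)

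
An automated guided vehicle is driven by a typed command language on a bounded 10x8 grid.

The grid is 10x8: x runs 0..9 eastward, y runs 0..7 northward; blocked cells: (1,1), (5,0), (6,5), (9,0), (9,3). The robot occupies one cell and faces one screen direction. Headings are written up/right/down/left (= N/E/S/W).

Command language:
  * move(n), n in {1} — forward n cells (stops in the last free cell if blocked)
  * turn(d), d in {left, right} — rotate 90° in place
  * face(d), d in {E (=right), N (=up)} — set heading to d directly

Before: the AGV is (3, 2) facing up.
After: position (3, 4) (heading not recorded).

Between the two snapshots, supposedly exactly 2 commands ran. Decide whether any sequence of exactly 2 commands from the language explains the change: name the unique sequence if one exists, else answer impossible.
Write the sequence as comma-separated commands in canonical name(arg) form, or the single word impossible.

move(1), move(1)

start: (3, 2) facing up
1. move(1) → (3, 3) facing up
2. move(1) → (3, 4) facing up
no other 2-command option fits: unique.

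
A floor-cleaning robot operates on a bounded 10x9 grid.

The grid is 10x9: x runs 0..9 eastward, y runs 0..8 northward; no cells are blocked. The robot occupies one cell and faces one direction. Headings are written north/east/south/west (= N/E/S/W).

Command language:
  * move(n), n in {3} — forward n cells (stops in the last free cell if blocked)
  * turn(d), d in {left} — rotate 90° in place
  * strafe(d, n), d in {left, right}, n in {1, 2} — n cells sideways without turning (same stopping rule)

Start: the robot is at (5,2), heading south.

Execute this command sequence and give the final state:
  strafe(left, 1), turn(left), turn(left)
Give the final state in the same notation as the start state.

initial: at (5,2), heading south
t=1 strafe(left, 1) ⇒ at (6,2), heading south
t=2 turn(left) ⇒ at (6,2), heading east
t=3 turn(left) ⇒ at (6,2), heading north

at (6,2), heading north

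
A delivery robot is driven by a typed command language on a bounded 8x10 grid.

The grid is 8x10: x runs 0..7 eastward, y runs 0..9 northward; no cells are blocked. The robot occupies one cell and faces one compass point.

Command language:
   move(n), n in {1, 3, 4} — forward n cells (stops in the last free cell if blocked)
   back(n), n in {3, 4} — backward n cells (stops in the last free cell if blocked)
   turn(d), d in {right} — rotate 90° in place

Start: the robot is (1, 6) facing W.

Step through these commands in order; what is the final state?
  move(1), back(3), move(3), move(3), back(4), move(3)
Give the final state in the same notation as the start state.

(1, 6) facing W

from: (1, 6) facing W
step 1 (move(1)): (0, 6) facing W
step 2 (back(3)): (3, 6) facing W
step 3 (move(3)): (0, 6) facing W
step 4 (move(3)): (0, 6) facing W
step 5 (back(4)): (4, 6) facing W
step 6 (move(3)): (1, 6) facing W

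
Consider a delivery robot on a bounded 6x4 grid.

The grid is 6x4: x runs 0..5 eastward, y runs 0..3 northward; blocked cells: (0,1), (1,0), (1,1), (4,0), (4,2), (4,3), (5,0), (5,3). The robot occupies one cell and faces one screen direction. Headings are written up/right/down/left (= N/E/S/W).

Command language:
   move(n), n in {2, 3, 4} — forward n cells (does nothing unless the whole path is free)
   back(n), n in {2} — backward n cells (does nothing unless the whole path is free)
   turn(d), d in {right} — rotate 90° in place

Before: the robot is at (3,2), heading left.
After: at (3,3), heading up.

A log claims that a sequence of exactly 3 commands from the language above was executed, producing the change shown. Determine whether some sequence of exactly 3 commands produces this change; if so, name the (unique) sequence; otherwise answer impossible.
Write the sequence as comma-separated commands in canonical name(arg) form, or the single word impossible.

turn(right), back(2), move(3)

key: position moved to (3,3) AND the heading swung to N — translation plus rotation needed
start: at (3,2), heading left
[1] after turn(right): at (3,2), heading up
[2] after back(2): at (3,0), heading up
[3] after move(3): at (3,3), heading up
no rival 3-sequence matches.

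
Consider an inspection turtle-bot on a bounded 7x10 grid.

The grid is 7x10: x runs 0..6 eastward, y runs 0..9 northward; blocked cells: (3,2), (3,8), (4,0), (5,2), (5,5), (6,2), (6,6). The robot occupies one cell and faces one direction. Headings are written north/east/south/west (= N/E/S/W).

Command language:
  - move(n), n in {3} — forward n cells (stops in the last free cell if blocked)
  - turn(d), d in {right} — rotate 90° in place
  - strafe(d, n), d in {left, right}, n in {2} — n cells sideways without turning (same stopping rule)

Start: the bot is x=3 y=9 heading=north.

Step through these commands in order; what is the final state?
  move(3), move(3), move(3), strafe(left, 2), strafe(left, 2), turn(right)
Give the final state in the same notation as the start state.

x=0 y=9 heading=east

begin: x=3 y=9 heading=north
step 1 (move(3)): x=3 y=9 heading=north
step 2 (move(3)): x=3 y=9 heading=north
step 3 (move(3)): x=3 y=9 heading=north
step 4 (strafe(left, 2)): x=1 y=9 heading=north
step 5 (strafe(left, 2)): x=0 y=9 heading=north
step 6 (turn(right)): x=0 y=9 heading=east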